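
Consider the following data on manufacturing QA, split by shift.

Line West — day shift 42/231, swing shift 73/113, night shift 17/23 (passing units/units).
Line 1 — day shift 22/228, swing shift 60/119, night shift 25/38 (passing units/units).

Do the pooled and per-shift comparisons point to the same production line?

Day shift: Line West 42/231 = 18.2%, Line 1 22/228 = 9.6% → Line West
Swing shift: Line West 73/113 = 64.6%, Line 1 60/119 = 50.4% → Line West
Night shift: Line West 17/23 = 73.9%, Line 1 25/38 = 65.8% → Line West
Overall: Line West 132/367 = 36.0%, Line 1 107/385 = 27.8% → Line West
Line West wins overall and in every shift group — no reversal.

Yes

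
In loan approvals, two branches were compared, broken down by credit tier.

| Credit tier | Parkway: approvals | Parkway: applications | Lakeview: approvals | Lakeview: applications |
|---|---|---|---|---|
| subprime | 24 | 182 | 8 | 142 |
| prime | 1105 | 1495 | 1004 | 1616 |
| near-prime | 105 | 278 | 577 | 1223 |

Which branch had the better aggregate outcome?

Parkway

Subprime: Parkway 24/182 = 13.2%, Lakeview 8/142 = 5.6% → Parkway
Prime: Parkway 1105/1495 = 73.9%, Lakeview 1004/1616 = 62.1% → Parkway
Near-prime: Parkway 105/278 = 37.8%, Lakeview 577/1223 = 47.2% → Lakeview
Overall: Parkway 1234/1955 = 63.1%, Lakeview 1589/2981 = 53.3% → Parkway
(Neither sweeps every credit group, but Parkway has the higher pooled rate.)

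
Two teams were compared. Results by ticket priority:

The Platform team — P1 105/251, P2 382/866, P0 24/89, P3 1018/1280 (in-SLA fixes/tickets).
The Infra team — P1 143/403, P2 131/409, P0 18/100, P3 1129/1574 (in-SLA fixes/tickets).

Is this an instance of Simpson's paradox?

No

P1: the Platform team 105/251 = 41.8%, the Infra team 143/403 = 35.5% → the Platform team
P2: the Platform team 382/866 = 44.1%, the Infra team 131/409 = 32.0% → the Platform team
P0: the Platform team 24/89 = 27.0%, the Infra team 18/100 = 18.0% → the Platform team
P3: the Platform team 1018/1280 = 79.5%, the Infra team 1129/1574 = 71.7% → the Platform team
Overall: the Platform team 1529/2486 = 61.5%, the Infra team 1421/2486 = 57.2% → the Platform team
The Platform team wins overall and in every ticket group — no reversal.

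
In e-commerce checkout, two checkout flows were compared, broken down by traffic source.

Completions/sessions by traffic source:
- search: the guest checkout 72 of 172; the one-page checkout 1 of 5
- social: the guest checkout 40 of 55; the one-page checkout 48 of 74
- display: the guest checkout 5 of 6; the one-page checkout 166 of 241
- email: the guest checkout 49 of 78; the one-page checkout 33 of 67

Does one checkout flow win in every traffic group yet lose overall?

Yes

Search: the guest checkout 72/172 = 41.9%, the one-page checkout 1/5 = 20.0% → the guest checkout
Social: the guest checkout 40/55 = 72.7%, the one-page checkout 48/74 = 64.9% → the guest checkout
Display: the guest checkout 5/6 = 83.3%, the one-page checkout 166/241 = 68.9% → the guest checkout
Email: the guest checkout 49/78 = 62.8%, the one-page checkout 33/67 = 49.3% → the guest checkout
Overall: the guest checkout 166/311 = 53.4%, the one-page checkout 248/387 = 64.1% → the one-page checkout
The guest checkout wins each traffic group but the one-page checkout wins overall — the comparison reverses. The guest checkout's sessions skew toward search, which has a lower base rate.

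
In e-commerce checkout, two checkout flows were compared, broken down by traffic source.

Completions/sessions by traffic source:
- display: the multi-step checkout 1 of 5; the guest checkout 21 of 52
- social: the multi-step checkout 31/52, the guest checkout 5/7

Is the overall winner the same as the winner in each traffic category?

Display: the multi-step checkout 1/5 = 20.0%, the guest checkout 21/52 = 40.4% → the guest checkout
Social: the multi-step checkout 31/52 = 59.6%, the guest checkout 5/7 = 71.4% → the guest checkout
Overall: the multi-step checkout 32/57 = 56.1%, the guest checkout 26/59 = 44.1% → the multi-step checkout
The guest checkout wins each traffic group but the multi-step checkout wins overall — the comparison reverses. The guest checkout's sessions skew toward display, which has a lower base rate.

No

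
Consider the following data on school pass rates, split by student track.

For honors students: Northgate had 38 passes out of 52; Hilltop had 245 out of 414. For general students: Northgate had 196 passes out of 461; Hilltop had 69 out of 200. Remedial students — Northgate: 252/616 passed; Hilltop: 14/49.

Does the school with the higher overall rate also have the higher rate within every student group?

No

Honors: Northgate 38/52 = 73.1%, Hilltop 245/414 = 59.2% → Northgate
General: Northgate 196/461 = 42.5%, Hilltop 69/200 = 34.5% → Northgate
Remedial: Northgate 252/616 = 40.9%, Hilltop 14/49 = 28.6% → Northgate
Overall: Northgate 486/1129 = 43.0%, Hilltop 328/663 = 49.5% → Hilltop
Northgate wins each student group but Hilltop wins overall — the comparison reverses. Northgate's students skew toward remedial, which has a lower base rate.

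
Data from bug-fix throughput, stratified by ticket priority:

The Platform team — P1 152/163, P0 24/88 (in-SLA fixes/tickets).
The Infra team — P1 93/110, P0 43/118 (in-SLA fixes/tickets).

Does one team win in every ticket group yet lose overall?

No

P1: the Platform team 152/163 = 93.3%, the Infra team 93/110 = 84.5% → the Platform team
P0: the Platform team 24/88 = 27.3%, the Infra team 43/118 = 36.4% → the Infra team
Overall: the Platform team 176/251 = 70.1%, the Infra team 136/228 = 59.6% → the Platform team
Neither sweeps: the Platform team wins 1 of 2 groups, the Infra team wins 1. The Platform team wins overall but not every group — no Simpson reversal.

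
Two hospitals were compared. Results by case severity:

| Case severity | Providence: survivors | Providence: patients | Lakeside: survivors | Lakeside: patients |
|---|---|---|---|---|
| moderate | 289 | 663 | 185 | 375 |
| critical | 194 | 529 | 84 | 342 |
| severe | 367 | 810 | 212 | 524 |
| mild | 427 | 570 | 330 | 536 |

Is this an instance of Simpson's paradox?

Moderate: Providence 289/663 = 43.6%, Lakeside 185/375 = 49.3% → Lakeside
Critical: Providence 194/529 = 36.7%, Lakeside 84/342 = 24.6% → Providence
Severe: Providence 367/810 = 45.3%, Lakeside 212/524 = 40.5% → Providence
Mild: Providence 427/570 = 74.9%, Lakeside 330/536 = 61.6% → Providence
Overall: Providence 1277/2572 = 49.7%, Lakeside 811/1777 = 45.6% → Providence
Neither sweeps: Providence wins 3 of 4 groups, Lakeside wins 1. Providence wins overall but not every group — no Simpson reversal.

No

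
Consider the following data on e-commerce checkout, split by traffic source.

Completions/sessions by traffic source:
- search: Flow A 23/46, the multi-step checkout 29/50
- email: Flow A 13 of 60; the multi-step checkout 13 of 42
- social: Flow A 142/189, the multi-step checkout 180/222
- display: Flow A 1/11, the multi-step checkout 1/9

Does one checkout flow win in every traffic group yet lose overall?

Search: Flow A 23/46 = 50.0%, the multi-step checkout 29/50 = 58.0% → the multi-step checkout
Email: Flow A 13/60 = 21.7%, the multi-step checkout 13/42 = 31.0% → the multi-step checkout
Social: Flow A 142/189 = 75.1%, the multi-step checkout 180/222 = 81.1% → the multi-step checkout
Display: Flow A 1/11 = 9.1%, the multi-step checkout 1/9 = 11.1% → the multi-step checkout
Overall: Flow A 179/306 = 58.5%, the multi-step checkout 223/323 = 69.0% → the multi-step checkout
The multi-step checkout wins overall and in every traffic group — no reversal.

No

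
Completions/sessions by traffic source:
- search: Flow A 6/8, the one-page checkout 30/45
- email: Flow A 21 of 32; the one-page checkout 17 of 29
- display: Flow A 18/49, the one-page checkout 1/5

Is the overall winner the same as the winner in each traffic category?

Search: Flow A 6/8 = 75.0%, the one-page checkout 30/45 = 66.7% → Flow A
Email: Flow A 21/32 = 65.6%, the one-page checkout 17/29 = 58.6% → Flow A
Display: Flow A 18/49 = 36.7%, the one-page checkout 1/5 = 20.0% → Flow A
Overall: Flow A 45/89 = 50.6%, the one-page checkout 48/79 = 60.8% → the one-page checkout
Flow A wins each traffic group but the one-page checkout wins overall — the comparison reverses. Flow A's sessions skew toward display, which has a lower base rate.

No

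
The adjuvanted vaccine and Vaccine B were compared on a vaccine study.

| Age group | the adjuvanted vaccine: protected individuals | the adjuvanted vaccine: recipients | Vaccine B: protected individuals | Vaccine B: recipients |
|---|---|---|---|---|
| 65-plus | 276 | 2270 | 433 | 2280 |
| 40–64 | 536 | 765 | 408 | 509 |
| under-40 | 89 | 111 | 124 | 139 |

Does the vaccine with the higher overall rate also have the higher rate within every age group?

Yes

65-plus: the adjuvanted vaccine 276/2270 = 12.2%, Vaccine B 433/2280 = 19.0% → Vaccine B
40–64: the adjuvanted vaccine 536/765 = 70.1%, Vaccine B 408/509 = 80.2% → Vaccine B
Under-40: the adjuvanted vaccine 89/111 = 80.2%, Vaccine B 124/139 = 89.2% → Vaccine B
Overall: the adjuvanted vaccine 901/3146 = 28.6%, Vaccine B 965/2928 = 33.0% → Vaccine B
Vaccine B wins overall and in every age group — no reversal.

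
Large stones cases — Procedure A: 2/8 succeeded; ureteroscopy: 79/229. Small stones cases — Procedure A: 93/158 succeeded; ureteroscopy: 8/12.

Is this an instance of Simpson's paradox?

Large stones: Procedure A 2/8 = 25.0%, ureteroscopy 79/229 = 34.5% → ureteroscopy
Small stones: Procedure A 93/158 = 58.9%, ureteroscopy 8/12 = 66.7% → ureteroscopy
Overall: Procedure A 95/166 = 57.2%, ureteroscopy 87/241 = 36.1% → Procedure A
Ureteroscopy wins each stone group but Procedure A wins overall — the comparison reverses. Ureteroscopy's cases skew toward large stones, which has a lower base rate.

Yes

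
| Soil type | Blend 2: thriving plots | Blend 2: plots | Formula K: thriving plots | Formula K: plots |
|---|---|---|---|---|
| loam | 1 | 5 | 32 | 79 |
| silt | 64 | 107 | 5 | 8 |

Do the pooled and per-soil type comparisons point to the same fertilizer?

Loam: Blend 2 1/5 = 20.0%, Formula K 32/79 = 40.5% → Formula K
Silt: Blend 2 64/107 = 59.8%, Formula K 5/8 = 62.5% → Formula K
Overall: Blend 2 65/112 = 58.0%, Formula K 37/87 = 42.5% → Blend 2
Formula K wins each soil group but Blend 2 wins overall — the comparison reverses. Formula K's plots skew toward loam, which has a lower base rate.

No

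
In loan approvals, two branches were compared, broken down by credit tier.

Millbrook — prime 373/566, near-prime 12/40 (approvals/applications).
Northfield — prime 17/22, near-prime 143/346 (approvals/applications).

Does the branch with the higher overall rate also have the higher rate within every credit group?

Prime: Millbrook 373/566 = 65.9%, Northfield 17/22 = 77.3% → Northfield
Near-prime: Millbrook 12/40 = 30.0%, Northfield 143/346 = 41.3% → Northfield
Overall: Millbrook 385/606 = 63.5%, Northfield 160/368 = 43.5% → Millbrook
Northfield wins each credit group but Millbrook wins overall — the comparison reverses. Northfield's applications skew toward near-prime, which has a lower base rate.

No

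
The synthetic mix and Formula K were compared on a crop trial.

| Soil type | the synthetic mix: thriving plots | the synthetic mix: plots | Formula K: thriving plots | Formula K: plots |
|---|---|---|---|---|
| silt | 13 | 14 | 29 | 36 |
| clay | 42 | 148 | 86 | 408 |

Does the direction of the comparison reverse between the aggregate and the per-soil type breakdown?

Silt: the synthetic mix 13/14 = 92.9%, Formula K 29/36 = 80.6% → the synthetic mix
Clay: the synthetic mix 42/148 = 28.4%, Formula K 86/408 = 21.1% → the synthetic mix
Overall: the synthetic mix 55/162 = 34.0%, Formula K 115/444 = 25.9% → the synthetic mix
The synthetic mix wins overall and in every soil group — no reversal.

No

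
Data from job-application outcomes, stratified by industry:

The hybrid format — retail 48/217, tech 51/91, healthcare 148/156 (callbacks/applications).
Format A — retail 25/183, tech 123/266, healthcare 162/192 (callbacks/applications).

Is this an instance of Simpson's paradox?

Retail: the hybrid format 48/217 = 22.1%, Format A 25/183 = 13.7% → the hybrid format
Tech: the hybrid format 51/91 = 56.0%, Format A 123/266 = 46.2% → the hybrid format
Healthcare: the hybrid format 148/156 = 94.9%, Format A 162/192 = 84.4% → the hybrid format
Overall: the hybrid format 247/464 = 53.2%, Format A 310/641 = 48.4% → the hybrid format
The hybrid format wins overall and in every industry group — no reversal.

No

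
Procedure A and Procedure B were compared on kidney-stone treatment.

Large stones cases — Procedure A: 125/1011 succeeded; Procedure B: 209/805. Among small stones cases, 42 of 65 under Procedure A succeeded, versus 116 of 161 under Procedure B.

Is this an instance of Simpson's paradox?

No

Large stones: Procedure A 125/1011 = 12.4%, Procedure B 209/805 = 26.0% → Procedure B
Small stones: Procedure A 42/65 = 64.6%, Procedure B 116/161 = 72.0% → Procedure B
Overall: Procedure A 167/1076 = 15.5%, Procedure B 325/966 = 33.6% → Procedure B
Procedure B wins overall and in every stone group — no reversal.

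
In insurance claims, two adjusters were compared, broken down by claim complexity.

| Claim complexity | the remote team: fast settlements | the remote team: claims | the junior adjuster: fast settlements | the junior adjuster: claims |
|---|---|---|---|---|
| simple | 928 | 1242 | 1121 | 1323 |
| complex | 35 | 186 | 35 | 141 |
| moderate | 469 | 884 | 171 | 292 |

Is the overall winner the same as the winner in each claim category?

Yes

Simple: the remote team 928/1242 = 74.7%, the junior adjuster 1121/1323 = 84.7% → the junior adjuster
Complex: the remote team 35/186 = 18.8%, the junior adjuster 35/141 = 24.8% → the junior adjuster
Moderate: the remote team 469/884 = 53.1%, the junior adjuster 171/292 = 58.6% → the junior adjuster
Overall: the remote team 1432/2312 = 61.9%, the junior adjuster 1327/1756 = 75.6% → the junior adjuster
The junior adjuster wins overall and in every claim group — no reversal.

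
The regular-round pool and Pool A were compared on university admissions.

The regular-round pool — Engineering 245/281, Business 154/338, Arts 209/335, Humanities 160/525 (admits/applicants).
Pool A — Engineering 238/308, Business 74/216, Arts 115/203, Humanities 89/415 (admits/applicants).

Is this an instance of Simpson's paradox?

No

Engineering: the regular-round pool 245/281 = 87.2%, Pool A 238/308 = 77.3% → the regular-round pool
Business: the regular-round pool 154/338 = 45.6%, Pool A 74/216 = 34.3% → the regular-round pool
Arts: the regular-round pool 209/335 = 62.4%, Pool A 115/203 = 56.7% → the regular-round pool
Humanities: the regular-round pool 160/525 = 30.5%, Pool A 89/415 = 21.4% → the regular-round pool
Overall: the regular-round pool 768/1479 = 51.9%, Pool A 516/1142 = 45.2% → the regular-round pool
The regular-round pool wins overall and in every department group — no reversal.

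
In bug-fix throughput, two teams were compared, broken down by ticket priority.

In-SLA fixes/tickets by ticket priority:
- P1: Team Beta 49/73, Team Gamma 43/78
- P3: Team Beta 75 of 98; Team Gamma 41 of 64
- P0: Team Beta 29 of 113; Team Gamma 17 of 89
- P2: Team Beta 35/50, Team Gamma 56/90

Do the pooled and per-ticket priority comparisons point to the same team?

Yes

P1: Team Beta 49/73 = 67.1%, Team Gamma 43/78 = 55.1% → Team Beta
P3: Team Beta 75/98 = 76.5%, Team Gamma 41/64 = 64.1% → Team Beta
P0: Team Beta 29/113 = 25.7%, Team Gamma 17/89 = 19.1% → Team Beta
P2: Team Beta 35/50 = 70.0%, Team Gamma 56/90 = 62.2% → Team Beta
Overall: Team Beta 188/334 = 56.3%, Team Gamma 157/321 = 48.9% → Team Beta
Team Beta wins overall and in every ticket group — no reversal.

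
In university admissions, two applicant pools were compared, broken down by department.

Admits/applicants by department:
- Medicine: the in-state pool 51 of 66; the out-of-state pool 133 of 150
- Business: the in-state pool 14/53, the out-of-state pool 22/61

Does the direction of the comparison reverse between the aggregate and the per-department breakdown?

No

Medicine: the in-state pool 51/66 = 77.3%, the out-of-state pool 133/150 = 88.7% → the out-of-state pool
Business: the in-state pool 14/53 = 26.4%, the out-of-state pool 22/61 = 36.1% → the out-of-state pool
Overall: the in-state pool 65/119 = 54.6%, the out-of-state pool 155/211 = 73.5% → the out-of-state pool
The out-of-state pool wins overall and in every department group — no reversal.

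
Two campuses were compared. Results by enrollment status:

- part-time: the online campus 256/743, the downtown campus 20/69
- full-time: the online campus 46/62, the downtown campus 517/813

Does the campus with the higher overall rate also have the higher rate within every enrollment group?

Part-time: the online campus 256/743 = 34.5%, the downtown campus 20/69 = 29.0% → the online campus
Full-time: the online campus 46/62 = 74.2%, the downtown campus 517/813 = 63.6% → the online campus
Overall: the online campus 302/805 = 37.5%, the downtown campus 537/882 = 60.9% → the downtown campus
The online campus wins each enrollment group but the downtown campus wins overall — the comparison reverses. The online campus's students skew toward part-time, which has a lower base rate.

No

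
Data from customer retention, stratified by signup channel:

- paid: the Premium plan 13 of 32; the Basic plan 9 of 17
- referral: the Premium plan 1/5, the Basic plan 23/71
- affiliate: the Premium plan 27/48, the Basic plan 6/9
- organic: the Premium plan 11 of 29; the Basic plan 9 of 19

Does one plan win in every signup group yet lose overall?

Paid: the Premium plan 13/32 = 40.6%, the Basic plan 9/17 = 52.9% → the Basic plan
Referral: the Premium plan 1/5 = 20.0%, the Basic plan 23/71 = 32.4% → the Basic plan
Affiliate: the Premium plan 27/48 = 56.2%, the Basic plan 6/9 = 66.7% → the Basic plan
Organic: the Premium plan 11/29 = 37.9%, the Basic plan 9/19 = 47.4% → the Basic plan
Overall: the Premium plan 52/114 = 45.6%, the Basic plan 47/116 = 40.5% → the Premium plan
The Basic plan wins each signup group but the Premium plan wins overall — the comparison reverses. The Basic plan's customers skew toward referral, which has a lower base rate.

Yes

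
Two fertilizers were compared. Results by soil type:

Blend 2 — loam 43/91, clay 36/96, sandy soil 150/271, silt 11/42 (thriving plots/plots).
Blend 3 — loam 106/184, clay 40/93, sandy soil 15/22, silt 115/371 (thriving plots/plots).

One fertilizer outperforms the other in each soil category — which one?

Loam: Blend 2 43/91 = 47.3%, Blend 3 106/184 = 57.6% → Blend 3
Clay: Blend 2 36/96 = 37.5%, Blend 3 40/93 = 43.0% → Blend 3
Sandy soil: Blend 2 150/271 = 55.4%, Blend 3 15/22 = 68.2% → Blend 3
Silt: Blend 2 11/42 = 26.2%, Blend 3 115/371 = 31.0% → Blend 3
Blend 3 has the higher rate in all 4 groups.

Blend 3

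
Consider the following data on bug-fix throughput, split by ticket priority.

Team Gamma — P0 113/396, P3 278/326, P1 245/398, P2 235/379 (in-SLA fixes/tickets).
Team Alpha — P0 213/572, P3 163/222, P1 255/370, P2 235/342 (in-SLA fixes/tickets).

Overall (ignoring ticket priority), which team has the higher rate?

P0: Team Gamma 113/396 = 28.5%, Team Alpha 213/572 = 37.2% → Team Alpha
P3: Team Gamma 278/326 = 85.3%, Team Alpha 163/222 = 73.4% → Team Gamma
P1: Team Gamma 245/398 = 61.6%, Team Alpha 255/370 = 68.9% → Team Alpha
P2: Team Gamma 235/379 = 62.0%, Team Alpha 235/342 = 68.7% → Team Alpha
Overall: Team Gamma 871/1499 = 58.1%, Team Alpha 866/1506 = 57.5% → Team Gamma
(Neither sweeps every ticket group, but Team Gamma has the higher pooled rate.)

Team Gamma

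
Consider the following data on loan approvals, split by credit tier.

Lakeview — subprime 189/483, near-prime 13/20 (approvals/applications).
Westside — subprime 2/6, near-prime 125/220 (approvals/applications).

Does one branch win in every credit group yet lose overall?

Yes

Subprime: Lakeview 189/483 = 39.1%, Westside 2/6 = 33.3% → Lakeview
Near-prime: Lakeview 13/20 = 65.0%, Westside 125/220 = 56.8% → Lakeview
Overall: Lakeview 202/503 = 40.2%, Westside 127/226 = 56.2% → Westside
Lakeview wins each credit group but Westside wins overall — the comparison reverses. Lakeview's applications skew toward subprime, which has a lower base rate.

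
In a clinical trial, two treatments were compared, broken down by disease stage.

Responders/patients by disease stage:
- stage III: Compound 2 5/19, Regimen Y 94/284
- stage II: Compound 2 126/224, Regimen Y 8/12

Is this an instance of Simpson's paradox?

Yes

Stage III: Compound 2 5/19 = 26.3%, Regimen Y 94/284 = 33.1% → Regimen Y
Stage II: Compound 2 126/224 = 56.2%, Regimen Y 8/12 = 66.7% → Regimen Y
Overall: Compound 2 131/243 = 53.9%, Regimen Y 102/296 = 34.5% → Compound 2
Regimen Y wins each disease group but Compound 2 wins overall — the comparison reverses. Regimen Y's patients skew toward stage III, which has a lower base rate.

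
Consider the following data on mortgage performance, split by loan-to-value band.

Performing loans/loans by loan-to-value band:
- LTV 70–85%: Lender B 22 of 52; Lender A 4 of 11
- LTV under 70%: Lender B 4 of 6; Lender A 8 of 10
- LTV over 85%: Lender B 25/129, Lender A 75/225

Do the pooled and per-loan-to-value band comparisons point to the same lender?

No

LTV 70–85%: Lender B 22/52 = 42.3%, Lender A 4/11 = 36.4% → Lender B
LTV under 70%: Lender B 4/6 = 66.7%, Lender A 8/10 = 80.0% → Lender A
LTV over 85%: Lender B 25/129 = 19.4%, Lender A 75/225 = 33.3% → Lender A
Overall: Lender B 51/187 = 27.3%, Lender A 87/246 = 35.4% → Lender A
Neither sweeps: Lender B wins 1 of 3 groups, Lender A wins 2. Lender A wins overall but not every group — no Simpson reversal.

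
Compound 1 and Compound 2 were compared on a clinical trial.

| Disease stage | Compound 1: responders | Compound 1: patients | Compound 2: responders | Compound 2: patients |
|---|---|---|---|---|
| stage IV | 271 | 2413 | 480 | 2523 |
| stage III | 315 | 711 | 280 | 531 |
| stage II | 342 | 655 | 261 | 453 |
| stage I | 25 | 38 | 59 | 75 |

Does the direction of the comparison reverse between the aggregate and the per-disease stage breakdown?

No

Stage IV: Compound 1 271/2413 = 11.2%, Compound 2 480/2523 = 19.0% → Compound 2
Stage III: Compound 1 315/711 = 44.3%, Compound 2 280/531 = 52.7% → Compound 2
Stage II: Compound 1 342/655 = 52.2%, Compound 2 261/453 = 57.6% → Compound 2
Stage I: Compound 1 25/38 = 65.8%, Compound 2 59/75 = 78.7% → Compound 2
Overall: Compound 1 953/3817 = 25.0%, Compound 2 1080/3582 = 30.2% → Compound 2
Compound 2 wins overall and in every disease group — no reversal.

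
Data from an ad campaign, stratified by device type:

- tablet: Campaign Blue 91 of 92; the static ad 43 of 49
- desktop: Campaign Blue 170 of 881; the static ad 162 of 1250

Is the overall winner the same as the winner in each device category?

Tablet: Campaign Blue 91/92 = 98.9%, the static ad 43/49 = 87.8% → Campaign Blue
Desktop: Campaign Blue 170/881 = 19.3%, the static ad 162/1250 = 13.0% → Campaign Blue
Overall: Campaign Blue 261/973 = 26.8%, the static ad 205/1299 = 15.8% → Campaign Blue
Campaign Blue wins overall and in every device group — no reversal.

Yes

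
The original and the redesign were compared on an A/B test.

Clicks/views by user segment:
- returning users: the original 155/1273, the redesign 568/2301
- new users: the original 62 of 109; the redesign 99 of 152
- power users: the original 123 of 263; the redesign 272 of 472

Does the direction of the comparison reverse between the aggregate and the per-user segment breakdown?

No

Returning users: the original 155/1273 = 12.2%, the redesign 568/2301 = 24.7% → the redesign
New users: the original 62/109 = 56.9%, the redesign 99/152 = 65.1% → the redesign
Power users: the original 123/263 = 46.8%, the redesign 272/472 = 57.6% → the redesign
Overall: the original 340/1645 = 20.7%, the redesign 939/2925 = 32.1% → the redesign
The redesign wins overall and in every user group — no reversal.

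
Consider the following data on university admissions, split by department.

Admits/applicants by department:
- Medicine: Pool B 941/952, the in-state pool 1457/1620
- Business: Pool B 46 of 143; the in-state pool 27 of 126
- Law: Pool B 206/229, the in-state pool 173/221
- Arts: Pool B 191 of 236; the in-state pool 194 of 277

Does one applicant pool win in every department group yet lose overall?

No

Medicine: Pool B 941/952 = 98.8%, the in-state pool 1457/1620 = 89.9% → Pool B
Business: Pool B 46/143 = 32.2%, the in-state pool 27/126 = 21.4% → Pool B
Law: Pool B 206/229 = 90.0%, the in-state pool 173/221 = 78.3% → Pool B
Arts: Pool B 191/236 = 80.9%, the in-state pool 194/277 = 70.0% → Pool B
Overall: Pool B 1384/1560 = 88.7%, the in-state pool 1851/2244 = 82.5% → Pool B
Pool B wins overall and in every department group — no reversal.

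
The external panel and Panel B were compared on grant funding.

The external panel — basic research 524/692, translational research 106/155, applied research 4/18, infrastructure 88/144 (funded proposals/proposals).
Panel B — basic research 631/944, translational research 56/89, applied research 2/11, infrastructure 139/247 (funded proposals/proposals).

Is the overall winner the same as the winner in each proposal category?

Basic research: the external panel 524/692 = 75.7%, Panel B 631/944 = 66.8% → the external panel
Translational research: the external panel 106/155 = 68.4%, Panel B 56/89 = 62.9% → the external panel
Applied research: the external panel 4/18 = 22.2%, Panel B 2/11 = 18.2% → the external panel
Infrastructure: the external panel 88/144 = 61.1%, Panel B 139/247 = 56.3% → the external panel
Overall: the external panel 722/1009 = 71.6%, Panel B 828/1291 = 64.1% → the external panel
The external panel wins overall and in every proposal group — no reversal.

Yes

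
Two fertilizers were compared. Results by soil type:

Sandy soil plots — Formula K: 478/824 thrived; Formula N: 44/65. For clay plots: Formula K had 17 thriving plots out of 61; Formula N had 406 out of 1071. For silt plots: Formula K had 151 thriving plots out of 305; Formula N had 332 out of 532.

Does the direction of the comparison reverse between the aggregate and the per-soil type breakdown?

Yes

Sandy soil: Formula K 478/824 = 58.0%, Formula N 44/65 = 67.7% → Formula N
Clay: Formula K 17/61 = 27.9%, Formula N 406/1071 = 37.9% → Formula N
Silt: Formula K 151/305 = 49.5%, Formula N 332/532 = 62.4% → Formula N
Overall: Formula K 646/1190 = 54.3%, Formula N 782/1668 = 46.9% → Formula K
Formula N wins each soil group but Formula K wins overall — the comparison reverses. Formula N's plots skew toward clay, which has a lower base rate.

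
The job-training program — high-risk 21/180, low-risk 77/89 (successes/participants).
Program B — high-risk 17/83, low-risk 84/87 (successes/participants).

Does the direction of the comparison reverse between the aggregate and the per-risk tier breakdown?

No

High-risk: the job-training program 21/180 = 11.7%, Program B 17/83 = 20.5% → Program B
Low-risk: the job-training program 77/89 = 86.5%, Program B 84/87 = 96.6% → Program B
Overall: the job-training program 98/269 = 36.4%, Program B 101/170 = 59.4% → Program B
Program B wins overall and in every risk group — no reversal.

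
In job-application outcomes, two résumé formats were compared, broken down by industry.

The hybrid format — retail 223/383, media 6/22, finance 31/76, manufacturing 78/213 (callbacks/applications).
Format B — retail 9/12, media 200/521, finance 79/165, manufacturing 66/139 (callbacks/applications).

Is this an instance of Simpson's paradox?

Yes

Retail: the hybrid format 223/383 = 58.2%, Format B 9/12 = 75.0% → Format B
Media: the hybrid format 6/22 = 27.3%, Format B 200/521 = 38.4% → Format B
Finance: the hybrid format 31/76 = 40.8%, Format B 79/165 = 47.9% → Format B
Manufacturing: the hybrid format 78/213 = 36.6%, Format B 66/139 = 47.5% → Format B
Overall: the hybrid format 338/694 = 48.7%, Format B 354/837 = 42.3% → the hybrid format
Format B wins each industry group but the hybrid format wins overall — the comparison reverses. Format B's applications skew toward media, which has a lower base rate.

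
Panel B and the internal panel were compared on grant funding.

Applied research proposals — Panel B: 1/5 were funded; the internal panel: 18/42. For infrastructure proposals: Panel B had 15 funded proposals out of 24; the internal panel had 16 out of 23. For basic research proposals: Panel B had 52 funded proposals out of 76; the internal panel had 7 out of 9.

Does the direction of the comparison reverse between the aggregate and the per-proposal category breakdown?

Applied research: Panel B 1/5 = 20.0%, the internal panel 18/42 = 42.9% → the internal panel
Infrastructure: Panel B 15/24 = 62.5%, the internal panel 16/23 = 69.6% → the internal panel
Basic research: Panel B 52/76 = 68.4%, the internal panel 7/9 = 77.8% → the internal panel
Overall: Panel B 68/105 = 64.8%, the internal panel 41/74 = 55.4% → Panel B
The internal panel wins each proposal group but Panel B wins overall — the comparison reverses. The internal panel's proposals skew toward applied research, which has a lower base rate.

Yes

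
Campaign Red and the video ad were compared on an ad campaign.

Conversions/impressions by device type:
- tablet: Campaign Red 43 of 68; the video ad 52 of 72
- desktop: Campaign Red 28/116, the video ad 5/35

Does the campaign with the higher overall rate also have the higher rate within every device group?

No

Tablet: Campaign Red 43/68 = 63.2%, the video ad 52/72 = 72.2% → the video ad
Desktop: Campaign Red 28/116 = 24.1%, the video ad 5/35 = 14.3% → Campaign Red
Overall: Campaign Red 71/184 = 38.6%, the video ad 57/107 = 53.3% → the video ad
Neither sweeps: Campaign Red wins 1 of 2 groups, the video ad wins 1. The video ad wins overall but not every group — no Simpson reversal.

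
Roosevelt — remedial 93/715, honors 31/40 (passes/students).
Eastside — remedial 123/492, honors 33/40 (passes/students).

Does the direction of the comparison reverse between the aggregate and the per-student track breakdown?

No

Remedial: Roosevelt 93/715 = 13.0%, Eastside 123/492 = 25.0% → Eastside
Honors: Roosevelt 31/40 = 77.5%, Eastside 33/40 = 82.5% → Eastside
Overall: Roosevelt 124/755 = 16.4%, Eastside 156/532 = 29.3% → Eastside
Eastside wins overall and in every student group — no reversal.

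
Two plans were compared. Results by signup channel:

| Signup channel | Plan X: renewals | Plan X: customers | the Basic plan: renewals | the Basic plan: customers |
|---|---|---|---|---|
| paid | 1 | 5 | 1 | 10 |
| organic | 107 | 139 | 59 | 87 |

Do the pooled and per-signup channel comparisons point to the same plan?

Paid: Plan X 1/5 = 20.0%, the Basic plan 1/10 = 10.0% → Plan X
Organic: Plan X 107/139 = 77.0%, the Basic plan 59/87 = 67.8% → Plan X
Overall: Plan X 108/144 = 75.0%, the Basic plan 60/97 = 61.9% → Plan X
Plan X wins overall and in every signup group — no reversal.

Yes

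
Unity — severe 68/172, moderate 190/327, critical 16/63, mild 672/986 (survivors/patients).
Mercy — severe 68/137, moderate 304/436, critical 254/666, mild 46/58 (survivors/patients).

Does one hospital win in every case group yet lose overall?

Yes

Severe: Unity 68/172 = 39.5%, Mercy 68/137 = 49.6% → Mercy
Moderate: Unity 190/327 = 58.1%, Mercy 304/436 = 69.7% → Mercy
Critical: Unity 16/63 = 25.4%, Mercy 254/666 = 38.1% → Mercy
Mild: Unity 672/986 = 68.2%, Mercy 46/58 = 79.3% → Mercy
Overall: Unity 946/1548 = 61.1%, Mercy 672/1297 = 51.8% → Unity
Mercy wins each case group but Unity wins overall — the comparison reverses. Mercy's patients skew toward critical, which has a lower base rate.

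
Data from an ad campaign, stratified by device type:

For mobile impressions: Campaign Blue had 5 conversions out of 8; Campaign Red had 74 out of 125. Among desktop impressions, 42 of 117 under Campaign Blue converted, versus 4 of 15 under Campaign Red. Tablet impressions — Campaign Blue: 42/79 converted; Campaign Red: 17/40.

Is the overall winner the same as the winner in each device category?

Mobile: Campaign Blue 5/8 = 62.5%, Campaign Red 74/125 = 59.2% → Campaign Blue
Desktop: Campaign Blue 42/117 = 35.9%, Campaign Red 4/15 = 26.7% → Campaign Blue
Tablet: Campaign Blue 42/79 = 53.2%, Campaign Red 17/40 = 42.5% → Campaign Blue
Overall: Campaign Blue 89/204 = 43.6%, Campaign Red 95/180 = 52.8% → Campaign Red
Campaign Blue wins each device group but Campaign Red wins overall — the comparison reverses. Campaign Blue's impressions skew toward desktop, which has a lower base rate.

No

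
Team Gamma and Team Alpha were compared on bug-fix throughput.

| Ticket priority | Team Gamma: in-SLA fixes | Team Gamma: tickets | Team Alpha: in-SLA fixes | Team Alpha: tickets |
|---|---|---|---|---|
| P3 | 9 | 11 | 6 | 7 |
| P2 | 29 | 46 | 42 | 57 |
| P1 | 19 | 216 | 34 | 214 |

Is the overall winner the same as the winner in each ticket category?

P3: Team Gamma 9/11 = 81.8%, Team Alpha 6/7 = 85.7% → Team Alpha
P2: Team Gamma 29/46 = 63.0%, Team Alpha 42/57 = 73.7% → Team Alpha
P1: Team Gamma 19/216 = 8.8%, Team Alpha 34/214 = 15.9% → Team Alpha
Overall: Team Gamma 57/273 = 20.9%, Team Alpha 82/278 = 29.5% → Team Alpha
Team Alpha wins overall and in every ticket group — no reversal.

Yes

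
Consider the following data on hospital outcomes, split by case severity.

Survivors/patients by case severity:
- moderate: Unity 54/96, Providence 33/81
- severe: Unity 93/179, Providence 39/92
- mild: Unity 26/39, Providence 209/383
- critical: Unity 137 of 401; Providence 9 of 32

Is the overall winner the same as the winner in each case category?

No

Moderate: Unity 54/96 = 56.2%, Providence 33/81 = 40.7% → Unity
Severe: Unity 93/179 = 52.0%, Providence 39/92 = 42.4% → Unity
Mild: Unity 26/39 = 66.7%, Providence 209/383 = 54.6% → Unity
Critical: Unity 137/401 = 34.2%, Providence 9/32 = 28.1% → Unity
Overall: Unity 310/715 = 43.4%, Providence 290/588 = 49.3% → Providence
Unity wins each case group but Providence wins overall — the comparison reverses. Unity's patients skew toward critical, which has a lower base rate.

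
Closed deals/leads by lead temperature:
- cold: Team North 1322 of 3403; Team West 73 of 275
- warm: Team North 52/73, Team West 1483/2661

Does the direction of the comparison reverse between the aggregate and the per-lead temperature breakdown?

Cold: Team North 1322/3403 = 38.8%, Team West 73/275 = 26.5% → Team North
Warm: Team North 52/73 = 71.2%, Team West 1483/2661 = 55.7% → Team North
Overall: Team North 1374/3476 = 39.5%, Team West 1556/2936 = 53.0% → Team West
Team North wins each lead group but Team West wins overall — the comparison reverses. Team North's leads skew toward cold, which has a lower base rate.

Yes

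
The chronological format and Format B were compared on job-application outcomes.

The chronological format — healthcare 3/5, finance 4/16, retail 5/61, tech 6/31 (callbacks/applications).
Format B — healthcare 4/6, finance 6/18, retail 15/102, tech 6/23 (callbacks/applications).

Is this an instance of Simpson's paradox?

No

Healthcare: the chronological format 3/5 = 60.0%, Format B 4/6 = 66.7% → Format B
Finance: the chronological format 4/16 = 25.0%, Format B 6/18 = 33.3% → Format B
Retail: the chronological format 5/61 = 8.2%, Format B 15/102 = 14.7% → Format B
Tech: the chronological format 6/31 = 19.4%, Format B 6/23 = 26.1% → Format B
Overall: the chronological format 18/113 = 15.9%, Format B 31/149 = 20.8% → Format B
Format B wins overall and in every industry group — no reversal.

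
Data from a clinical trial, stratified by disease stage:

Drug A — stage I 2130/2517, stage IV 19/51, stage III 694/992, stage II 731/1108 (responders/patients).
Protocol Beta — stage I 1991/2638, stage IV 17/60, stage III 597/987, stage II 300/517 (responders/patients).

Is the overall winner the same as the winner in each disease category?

Yes

Stage I: Drug A 2130/2517 = 84.6%, Protocol Beta 1991/2638 = 75.5% → Drug A
Stage IV: Drug A 19/51 = 37.3%, Protocol Beta 17/60 = 28.3% → Drug A
Stage III: Drug A 694/992 = 70.0%, Protocol Beta 597/987 = 60.5% → Drug A
Stage II: Drug A 731/1108 = 66.0%, Protocol Beta 300/517 = 58.0% → Drug A
Overall: Drug A 3574/4668 = 76.6%, Protocol Beta 2905/4202 = 69.1% → Drug A
Drug A wins overall and in every disease group — no reversal.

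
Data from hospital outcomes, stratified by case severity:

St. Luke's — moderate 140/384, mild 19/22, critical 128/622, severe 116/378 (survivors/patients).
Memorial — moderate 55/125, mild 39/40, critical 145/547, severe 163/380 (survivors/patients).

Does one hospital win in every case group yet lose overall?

Moderate: St. Luke's 140/384 = 36.5%, Memorial 55/125 = 44.0% → Memorial
Mild: St. Luke's 19/22 = 86.4%, Memorial 39/40 = 97.5% → Memorial
Critical: St. Luke's 128/622 = 20.6%, Memorial 145/547 = 26.5% → Memorial
Severe: St. Luke's 116/378 = 30.7%, Memorial 163/380 = 42.9% → Memorial
Overall: St. Luke's 403/1406 = 28.7%, Memorial 402/1092 = 36.8% → Memorial
Memorial wins overall and in every case group — no reversal.

No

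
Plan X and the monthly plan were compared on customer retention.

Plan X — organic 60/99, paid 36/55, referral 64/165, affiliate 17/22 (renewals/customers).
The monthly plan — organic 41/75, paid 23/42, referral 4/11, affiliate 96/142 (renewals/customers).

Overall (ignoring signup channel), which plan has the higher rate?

the monthly plan

Organic: Plan X 60/99 = 60.6%, the monthly plan 41/75 = 54.7% → Plan X
Paid: Plan X 36/55 = 65.5%, the monthly plan 23/42 = 54.8% → Plan X
Referral: Plan X 64/165 = 38.8%, the monthly plan 4/11 = 36.4% → Plan X
Affiliate: Plan X 17/22 = 77.3%, the monthly plan 96/142 = 67.6% → Plan X
Overall: Plan X 177/341 = 51.9%, the monthly plan 164/270 = 60.7% → the monthly plan
(Plan X wins every signup group but the monthly plan wins overall — Plan X's customers skew toward the low-rate referral group.)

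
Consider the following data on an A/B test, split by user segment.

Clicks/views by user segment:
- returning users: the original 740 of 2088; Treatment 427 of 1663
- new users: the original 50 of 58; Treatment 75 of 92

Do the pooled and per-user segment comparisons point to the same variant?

Returning users: the original 740/2088 = 35.4%, Treatment 427/1663 = 25.7% → the original
New users: the original 50/58 = 86.2%, Treatment 75/92 = 81.5% → the original
Overall: the original 790/2146 = 36.8%, Treatment 502/1755 = 28.6% → the original
The original wins overall and in every user group — no reversal.

Yes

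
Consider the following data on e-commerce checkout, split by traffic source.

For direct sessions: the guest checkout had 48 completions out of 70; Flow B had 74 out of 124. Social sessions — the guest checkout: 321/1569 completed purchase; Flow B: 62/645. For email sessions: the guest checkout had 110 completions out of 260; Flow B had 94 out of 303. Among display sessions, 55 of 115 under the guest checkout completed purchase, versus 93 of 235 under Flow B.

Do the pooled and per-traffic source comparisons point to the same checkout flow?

Yes

Direct: the guest checkout 48/70 = 68.6%, Flow B 74/124 = 59.7% → the guest checkout
Social: the guest checkout 321/1569 = 20.5%, Flow B 62/645 = 9.6% → the guest checkout
Email: the guest checkout 110/260 = 42.3%, Flow B 94/303 = 31.0% → the guest checkout
Display: the guest checkout 55/115 = 47.8%, Flow B 93/235 = 39.6% → the guest checkout
Overall: the guest checkout 534/2014 = 26.5%, Flow B 323/1307 = 24.7% → the guest checkout
The guest checkout wins overall and in every traffic group — no reversal.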